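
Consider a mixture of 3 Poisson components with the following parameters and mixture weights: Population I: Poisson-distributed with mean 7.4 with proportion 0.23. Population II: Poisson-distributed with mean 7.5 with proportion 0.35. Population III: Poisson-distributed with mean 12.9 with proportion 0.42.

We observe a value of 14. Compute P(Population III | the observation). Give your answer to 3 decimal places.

P(component k | x) = P(Z=k)·f_k(x) / marginal(x), where marginal(x) = Σ_j P(Z=j)·f_j(x).
Poisson probabilities:
  p_I = 0.0103528
  p_II = 0.0113042
  p_III = 0.101263
Weight by the priors:
  P(Z=I)·p_I = 0.23 × 0.0103528 = 0.00238114
  P(Z=II)·p_II = 0.35 × 0.0113042 = 0.00395648
  P(Z=III)·p_III = 0.42 × 0.101263 = 0.0425303
Marginal: 0.00238114 + 0.00395648 + 0.0425303 = 0.0488679
P(Population III | x) = 0.0425303 / 0.0488679 ≈ 0.870

0.870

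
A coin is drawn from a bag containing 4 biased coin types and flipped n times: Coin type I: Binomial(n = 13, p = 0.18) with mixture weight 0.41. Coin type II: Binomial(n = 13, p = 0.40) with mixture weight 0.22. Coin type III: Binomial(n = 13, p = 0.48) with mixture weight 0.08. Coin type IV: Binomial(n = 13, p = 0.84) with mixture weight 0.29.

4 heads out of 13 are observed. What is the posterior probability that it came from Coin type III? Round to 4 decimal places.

0.0839

By Bayes' theorem, P(k | x) = P(Z=k) f_k(x) / Σ_j P(Z=j) f_j(x).
Binomial probabilities:
  L_I = 0.125812
  L_II = 0.184462
  L_III = 0.105512
  L_IV = 2.44626e-05
Prior × likelihood for each component:
  P(Z=I)·L_I = 0.41 × 0.125812 = 0.0515828
  P(Z=II)·L_II = 0.22 × 0.184462 = 0.0405817
  P(Z=III)·L_III = 0.08 × 0.105512 = 0.00844095
  P(Z=IV)·L_IV = 0.29 × 2.44626e-05 = 7.09416e-06
Evidence: 0.0515828 + 0.0405817 + 0.00844095 + 7.09416e-06 = 0.100612
P(Coin type III | 4 heads out of 13) = 0.00844095 / 0.100612 ≈ 0.0839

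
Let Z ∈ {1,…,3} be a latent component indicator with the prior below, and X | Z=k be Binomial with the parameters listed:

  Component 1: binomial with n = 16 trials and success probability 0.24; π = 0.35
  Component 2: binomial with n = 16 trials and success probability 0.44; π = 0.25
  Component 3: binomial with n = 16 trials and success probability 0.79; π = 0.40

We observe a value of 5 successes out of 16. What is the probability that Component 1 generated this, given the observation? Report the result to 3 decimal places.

Apply Bayes' rule: the posterior for each component is proportional to its prior times its likelihood at x.
Binomial probabilities:
  L_1 = C(16,5)·0.24^5·0.76^11 = 4368·0.000796262·0.0488596 = 0.169937
  L_2 = C(16,5)·0.44^5·0.56^11 = 4368·0.0164916·0.00169851 = 0.122353
  L_3 = C(16,5)·0.79^5·0.21^11 = 4368·0.307706·3.50278e-08 = 4.70793e-05
Prior × likelihood for each component:
  P(Z=1)·L_1 = 0.35 × 0.169937 = 0.059478
  P(Z=2)·L_2 = 0.25 × 0.122353 = 0.0305882
  P(Z=3)·L_3 = 0.40 × 4.70793e-05 = 1.88317e-05
Marginal: 0.059478 + 0.0305882 + 1.88317e-05 = 0.0900851
Responsibility of Component 1: 0.059478 / 0.0900851 ≈ 0.660

0.660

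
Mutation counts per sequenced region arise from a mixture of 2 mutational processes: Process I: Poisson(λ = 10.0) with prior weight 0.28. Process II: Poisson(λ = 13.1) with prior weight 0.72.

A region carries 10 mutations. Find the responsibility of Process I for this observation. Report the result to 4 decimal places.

Apply Bayes' rule: the posterior for each component is proportional to its prior times its likelihood at x.
Component likelihoods at x = 10 mutations:
  f_I = e^(−10.0)·10.0^10/10! = 0.12511
  f_II = e^(−13.1)·13.1^10/10! = 0.0838865
Multiply by the mixture weights:
  π_I·f_I = 0.28 × 0.12511 = 0.0350308
  π_II·f_II = 0.72 × 0.0838865 = 0.0603983
Evidence: 0.0350308 + 0.0603983 = 0.0954291
So the posterior for Process I is 0.0350308 / 0.0954291 ≈ 0.3671.

0.3671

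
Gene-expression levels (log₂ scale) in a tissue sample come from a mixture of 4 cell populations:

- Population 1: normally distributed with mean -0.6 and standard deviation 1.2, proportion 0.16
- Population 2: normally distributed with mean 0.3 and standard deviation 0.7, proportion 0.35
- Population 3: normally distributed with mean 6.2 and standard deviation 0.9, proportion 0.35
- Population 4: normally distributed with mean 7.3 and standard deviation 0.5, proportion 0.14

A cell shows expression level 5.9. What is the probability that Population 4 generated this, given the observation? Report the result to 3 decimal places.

0.015

P(component k | x) = π_k·f_k(x) / marginal(x), where marginal(x) = Σ_j π_j·f_j(x).
Evaluate each component's likelihood at the observed value:
  L_1 = (1/(1.2·√(2π)))·exp(−(5.9−-0.6)²/(2·1.2²)) = 0.332452·exp(-14.67014) = 1.41439e-07
  L_2 = (1/(0.7·√(2π)))·exp(−(5.9−0.3)²/(2·0.7²)) = 0.569918·exp(-32.00000) = 7.21753e-15
  L_3 = (1/(0.9·√(2π)))·exp(−(5.9−6.2)²/(2·0.9²)) = 0.443269·exp(-0.05556) = 0.419315
  L_4 = (1/(0.5·√(2π)))·exp(−(5.9−7.3)²/(2·0.5²)) = 0.797885·exp(-3.92000) = 0.0158309
Multiply by the mixture weights:
  π_1·L_1 = 0.16 × 1.41439e-07 = 2.26302e-08
  π_2·L_2 = 0.35 × 7.21753e-15 = 2.52614e-15
  π_3·L_3 = 0.35 × 0.419315 = 0.14676
  π_4·L_4 = 0.14 × 0.0158309 = 0.00221633
Normaliser: 2.26302e-08 + 2.52614e-15 + 0.14676 + 0.00221633 = 0.148976
So the posterior for Population 4 is 0.00221633 / 0.148976 ≈ 0.015.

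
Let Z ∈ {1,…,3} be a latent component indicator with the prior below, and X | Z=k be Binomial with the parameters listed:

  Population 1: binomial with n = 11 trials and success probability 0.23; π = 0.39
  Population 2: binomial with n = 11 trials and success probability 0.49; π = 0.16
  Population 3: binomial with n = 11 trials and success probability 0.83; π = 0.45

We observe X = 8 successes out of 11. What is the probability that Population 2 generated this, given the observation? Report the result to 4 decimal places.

Posterior ∝ prior × likelihood, so P(k | x) ∝ P(Z=k) f_k(x); normalise over all components.
Component likelihoods at x = 8 successes out of 11:
  p_1 = C(11,8)·0.23^8·0.77^3 = 165·7.8311e-06·0.456533 = 0.000589901
  p_2 = C(11,8)·0.49^8·0.51^3 = 165·0.00332329·0.132651 = 0.0727383
  p_3 = C(11,8)·0.83^8·0.17^3 = 165·0.225229·0.004913 = 0.182581
Multiply by the mixture weights:
  P(Z=1)·p_1 = 0.39 × 0.000589901 = 0.000230061
  P(Z=2)·p_2 = 0.16 × 0.0727383 = 0.0116381
  P(Z=3)·p_3 = 0.45 × 0.182581 = 0.0821614
Denominator: 0.000230061 + 0.0116381 + 0.0821614 = 0.0940296
P(Population 2 | the observation) = 0.0116381 / 0.0940296 ≈ 0.1238

0.1238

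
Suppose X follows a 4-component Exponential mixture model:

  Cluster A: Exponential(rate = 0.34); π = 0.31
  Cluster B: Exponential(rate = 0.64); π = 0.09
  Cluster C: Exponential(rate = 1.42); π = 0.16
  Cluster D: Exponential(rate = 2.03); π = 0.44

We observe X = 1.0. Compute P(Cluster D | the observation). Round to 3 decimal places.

0.423

Apply Bayes' rule: the posterior for each component is proportional to its prior times its likelihood at x.
Exponential densities:
  p_A = 0.34·e^(−0.34·1.0) = 0.34·e^(−0.3400) = 0.242002
  p_B = 0.64·e^(−0.64·1.0) = 0.64·e^(−0.6400) = 0.337467
  p_C = 1.42·e^(−1.42·1.0) = 1.42·e^(−1.4200) = 0.343234
  p_D = 2.03·e^(−2.03·1.0) = 2.03·e^(−2.0300) = 0.266611
Unnormalised posteriors:
  w_A·p_A = 0.31 × 0.242002 = 0.0750206
  w_B·p_B = 0.09 × 0.337467 = 0.030372
  w_C·p_C = 0.16 × 0.343234 = 0.0549174
  w_D·p_D = 0.44 × 0.266611 = 0.117309
Sum: 0.0750206 + 0.030372 + 0.0549174 + 0.117309 = 0.277619
Responsibility of Cluster D: 0.117309 / 0.277619 ≈ 0.423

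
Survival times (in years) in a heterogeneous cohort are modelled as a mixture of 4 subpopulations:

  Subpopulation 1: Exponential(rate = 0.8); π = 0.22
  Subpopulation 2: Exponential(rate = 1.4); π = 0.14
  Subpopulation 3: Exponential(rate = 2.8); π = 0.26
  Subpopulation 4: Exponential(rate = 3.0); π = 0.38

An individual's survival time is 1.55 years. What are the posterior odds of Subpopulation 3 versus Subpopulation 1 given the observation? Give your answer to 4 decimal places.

The posterior odds equal the prior odds times the likelihood ratio: (w_i/w_j)·(f_i(x)/f_j(x)).
Exponential densities:
  L_1 = 0.231507
  L_2 = 0.159849
  L_3 = 0.0365023
  L_4 = 0.0286848
Posterior odds = (w_3·L_3) / (w_1·L_1) = (0.26·0.0365023) / (0.22·0.231507) = 0.00949059 / 0.0509316 ≈ 0.1863

0.1863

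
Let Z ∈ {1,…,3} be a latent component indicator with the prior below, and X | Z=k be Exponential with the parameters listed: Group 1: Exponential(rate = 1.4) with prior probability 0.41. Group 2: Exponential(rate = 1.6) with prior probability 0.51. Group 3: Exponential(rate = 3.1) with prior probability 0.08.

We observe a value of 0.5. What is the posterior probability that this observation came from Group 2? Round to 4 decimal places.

By Bayes' theorem, P(k | x) = π_k f_k(x) / Σ_j π_j f_j(x).
Evaluate each component's likelihood at the observed value:
  f_1 = 0.695219
  f_2 = 0.718926
  f_3 = 0.657969
Multiply by the mixture weights:
  π_1·f_1 = 0.41 × 0.695219 = 0.28504
  π_2·f_2 = 0.51 × 0.718926 = 0.366652
  π_3·f_3 = 0.08 × 0.657969 = 0.0526375
Marginal: 0.28504 + 0.366652 + 0.0526375 = 0.70433
P(Group 2 | data) ≈ 0.5206

0.5206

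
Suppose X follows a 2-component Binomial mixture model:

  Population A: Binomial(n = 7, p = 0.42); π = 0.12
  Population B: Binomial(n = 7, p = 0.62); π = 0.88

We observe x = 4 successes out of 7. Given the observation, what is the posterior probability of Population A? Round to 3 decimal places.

By Bayes' theorem, P(k | x) = π_k f_k(x) / Σ_j π_j f_j(x).
Component likelihoods at x = 4 successes out of 7:
  L_A = C(7,4)·0.42^4·0.58^3 = 35·0.031117·0.195112 = 0.212495
  L_B = C(7,4)·0.62^4·0.38^3 = 35·0.147763·0.054872 = 0.283782
Unnormalised posteriors:
  π_A·L_A = 0.12 × 0.212495 = 0.0254994
  π_B·L_B = 0.88 × 0.283782 = 0.249729
Marginal: 0.0254994 + 0.249729 = 0.275228
P(Population A | data) ≈ 0.093

0.093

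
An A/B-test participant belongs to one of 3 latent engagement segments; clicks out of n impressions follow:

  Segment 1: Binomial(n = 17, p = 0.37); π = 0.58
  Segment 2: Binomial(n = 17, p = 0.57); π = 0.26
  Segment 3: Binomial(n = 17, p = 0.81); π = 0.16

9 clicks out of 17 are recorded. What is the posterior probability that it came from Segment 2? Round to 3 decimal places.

0.502

Posterior ∝ prior × likelihood, so P(k | x) ∝ π_k f_k(x); normalise over all components.
Component likelihoods at x = 9 clicks out of 17:
  p_1 = 0.0784016
  p_2 = 0.180471
  p_3 = 0.00619696
Prior × likelihood for each component:
  π_1·p_1 = 0.58 × 0.0784016 = 0.0454729
  π_2·p_2 = 0.26 × 0.180471 = 0.0469223
  π_3·p_3 = 0.16 × 0.00619696 = 0.000991514
Evidence: 0.0454729 + 0.0469223 + 0.000991514 = 0.0933868
P(Segment 2 | data) = 0.0469223 / 0.0933868 ≈ 0.502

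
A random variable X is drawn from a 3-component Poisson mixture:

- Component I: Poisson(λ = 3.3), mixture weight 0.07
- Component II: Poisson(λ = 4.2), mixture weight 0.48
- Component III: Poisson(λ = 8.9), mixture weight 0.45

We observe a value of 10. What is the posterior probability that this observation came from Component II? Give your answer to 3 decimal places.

0.060

The responsibility of component k is w_k f_k(x) divided by Σ_j w_j f_j(x).
Evaluate each component's likelihood at the observed value:
  p_I = e^(−3.3)·3.3^10/10! = 0.0015567
  p_II = e^(−4.2)·4.2^10/10! = 0.00705819
  p_III = e^(−8.9)·8.9^10/10! = 0.117197
Prior × likelihood for each component:
  w_I·p_I = 0.07 × 0.0015567 = 0.000108969
  w_II·p_II = 0.48 × 0.00705819 = 0.00338793
  w_III·p_III = 0.45 × 0.117197 = 0.0527386
Sum: 0.000108969 + 0.00338793 + 0.0527386 = 0.0562355
P(Component II | x) ≈ 0.060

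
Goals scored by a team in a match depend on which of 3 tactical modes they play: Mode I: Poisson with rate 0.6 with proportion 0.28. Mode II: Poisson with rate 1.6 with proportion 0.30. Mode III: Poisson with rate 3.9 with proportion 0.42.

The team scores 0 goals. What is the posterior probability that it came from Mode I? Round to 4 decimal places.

By Bayes' theorem, P(k | x) = π_k f_k(x) / Σ_j π_j f_j(x).
Evaluate each component's likelihood at the observed value:
  p_I = 0.548812
  p_II = 0.201897
  p_III = 0.0202419
Prior × likelihood for each component:
  π_I·p_I = 0.28 × 0.548812 = 0.153667
  π_II·p_II = 0.30 × 0.201897 = 0.060569
  π_III·p_III = 0.42 × 0.0202419 = 0.0085016
Sum: 0.153667 + 0.060569 + 0.0085016 = 0.222738
P(Mode I | data) ≈ 0.6899

0.6899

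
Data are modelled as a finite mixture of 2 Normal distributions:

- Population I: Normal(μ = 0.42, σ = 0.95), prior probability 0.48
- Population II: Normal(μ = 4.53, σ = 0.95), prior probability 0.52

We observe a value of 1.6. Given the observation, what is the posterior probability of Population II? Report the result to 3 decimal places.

The responsibility of component k is π_k f_k(x) divided by Σ_j π_j f_j(x).
Evaluate each component's likelihood at the observed value:
  f_I = 0.194163
  f_II = 0.00361081
Prior × likelihood for each component:
  π_I·f_I = 0.48 × 0.194163 = 0.0931982
  π_II·f_II = 0.52 × 0.00361081 = 0.00187762
Denominator: 0.0931982 + 0.00187762 = 0.0950758
P(Population II | 1.6) ≈ 0.020

0.020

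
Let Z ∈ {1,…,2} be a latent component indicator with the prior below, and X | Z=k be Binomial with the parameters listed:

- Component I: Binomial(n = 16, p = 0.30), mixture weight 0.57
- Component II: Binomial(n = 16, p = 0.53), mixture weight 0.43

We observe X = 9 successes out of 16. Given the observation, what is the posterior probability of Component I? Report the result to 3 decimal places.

Posterior ∝ prior × likelihood, so P(k | x) ∝ π_k f_k(x); normalise over all components.
Component likelihoods at x = 9 successes out of 16:
  p_I = C(16,9)·0.30^9·0.70^7 = 11440·1.9683e-05·0.0823543 = 0.018544
  p_II = C(16,9)·0.53^9·0.47^7 = 11440·0.00329976·0.00506623 = 0.191247
Multiply by the mixture weights:
  π_I·p_I = 0.57 × 0.018544 = 0.0105701
  π_II·p_II = 0.43 × 0.191247 = 0.0822361
Sum: 0.0105701 + 0.0822361 = 0.0928061
P(Component I | data) = 0.0105701 / 0.0928061 ≈ 0.114

0.114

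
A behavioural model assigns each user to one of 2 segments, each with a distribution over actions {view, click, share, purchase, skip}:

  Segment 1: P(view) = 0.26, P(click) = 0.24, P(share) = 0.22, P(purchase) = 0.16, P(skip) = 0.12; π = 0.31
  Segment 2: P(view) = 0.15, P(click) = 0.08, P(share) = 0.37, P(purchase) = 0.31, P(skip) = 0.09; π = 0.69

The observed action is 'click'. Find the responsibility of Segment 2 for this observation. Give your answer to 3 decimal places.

Apply Bayes' rule: the posterior for each component is proportional to its prior times its likelihood at x.
Categorical probabilities:
  L_1 = 0.24
  L_2 = 0.08
Prior × likelihood for each component:
  π_1·L_1 = 0.31 × 0.24 = 0.0744
  π_2·L_2 = 0.69 × 0.08 = 0.0552
Sum: 0.0744 + 0.0552 = 0.1296
P(Segment 2 | 'click') = 0.0552 / 0.1296 ≈ 0.426

0.426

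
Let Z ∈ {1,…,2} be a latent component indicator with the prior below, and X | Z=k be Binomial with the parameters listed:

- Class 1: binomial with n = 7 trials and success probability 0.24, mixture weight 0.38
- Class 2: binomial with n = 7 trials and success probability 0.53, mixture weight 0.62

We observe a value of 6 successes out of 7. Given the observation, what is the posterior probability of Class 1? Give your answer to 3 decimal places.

Posterior ∝ prior × likelihood, so P(k | x) ∝ P(Z=k) f_k(x); normalise over all components.
Component likelihoods at x = 6 successes out of 7:
  L_1 = C(7,6)·0.24^6·0.76^1 = 7·0.000191103·0.76 = 0.00101667
  L_2 = C(7,6)·0.53^6·0.47^1 = 7·0.0221644·0.47 = 0.0729207
Prior × likelihood for each component:
  P(Z=1)·L_1 = 0.38 × 0.00101667 = 0.000386334
  P(Z=2)·L_2 = 0.62 × 0.0729207 = 0.0452109
Normaliser: 0.000386334 + 0.0452109 = 0.0455972
Responsibility of Class 1: 0.000386334 / 0.0455972 ≈ 0.008

0.008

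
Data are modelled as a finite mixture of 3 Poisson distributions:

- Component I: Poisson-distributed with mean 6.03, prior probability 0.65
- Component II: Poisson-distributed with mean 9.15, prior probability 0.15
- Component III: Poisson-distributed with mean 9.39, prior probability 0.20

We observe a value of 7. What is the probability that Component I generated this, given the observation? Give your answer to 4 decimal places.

Posterior ∝ prior × likelihood, so P(k | x) ∝ P(Z=k) f_k(x); normalise over all components.
Evaluate each component's likelihood at the observed value:
  f_I = 0.138355
  f_II = 0.113168
  f_III = 0.10671
Prior × likelihood for each component:
  P(Z=I)·f_I = 0.65 × 0.138355 = 0.0899308
  P(Z=II)·f_II = 0.15 × 0.113168 = 0.0169752
  P(Z=III)·f_III = 0.20 × 0.10671 = 0.0213419
Sum: 0.0899308 + 0.0169752 + 0.0213419 = 0.128248
P(Component I | the observation) ≈ 0.7012

0.7012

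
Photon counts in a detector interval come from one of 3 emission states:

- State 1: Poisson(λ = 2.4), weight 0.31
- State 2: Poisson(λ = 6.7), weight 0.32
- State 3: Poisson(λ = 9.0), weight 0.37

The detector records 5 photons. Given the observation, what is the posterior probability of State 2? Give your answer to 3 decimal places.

The responsibility of component k is w_k f_k(x) divided by Σ_j w_j f_j(x).
Evaluate each component's likelihood at the observed value:
  p_1 = 0.0601961
  p_2 = 0.13849
  p_3 = 0.0607269
Unnormalised posteriors:
  w_1·p_1 = 0.31 × 0.0601961 = 0.0186608
  w_2·p_2 = 0.32 × 0.13849 = 0.0443169
  w_3·p_3 = 0.37 × 0.0607269 = 0.0224689
Denominator: 0.0186608 + 0.0443169 + 0.0224689 = 0.0854467
P(State 2 | the observation) ≈ 0.519

0.519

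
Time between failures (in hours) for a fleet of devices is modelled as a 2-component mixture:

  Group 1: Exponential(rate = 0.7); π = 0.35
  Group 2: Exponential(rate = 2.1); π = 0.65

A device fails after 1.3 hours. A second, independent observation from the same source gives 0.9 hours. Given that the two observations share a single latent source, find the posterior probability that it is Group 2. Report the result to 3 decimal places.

0.434

By Bayes' theorem, P(k | x) = π_k f_k(x) / Σ_j π_j f_j(x).
Since both observations come from the same component, the likelihood for component k is f_k(x₁)·f_k(x₂).
  L_1 = [0.281767] × [0.372814] = 0.105047
  L_2 = [0.136961] × [0.317251] = 0.0434508
Unnormalised posteriors:
  π_1·L_1 = 0.35 × 0.105047 = 0.0367664
  π_2·L_2 = 0.65 × 0.0434508 = 0.028243
Evidence: 0.0367664 + 0.028243 = 0.0650094
So the posterior for Group 2 is 0.028243 / 0.0650094 ≈ 0.434.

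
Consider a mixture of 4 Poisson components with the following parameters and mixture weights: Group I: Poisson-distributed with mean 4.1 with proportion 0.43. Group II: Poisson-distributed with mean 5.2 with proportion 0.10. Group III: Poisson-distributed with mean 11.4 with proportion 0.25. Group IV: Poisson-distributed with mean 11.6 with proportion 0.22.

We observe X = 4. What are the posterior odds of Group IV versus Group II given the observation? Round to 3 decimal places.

0.091

The posterior odds equal the prior odds times the likelihood ratio: (P(Z=i)/P(Z=j))·(f_i(x)/f_j(x)).
Component likelihoods at x = 4:
  L_I = e^(−4.1)·4.1^4/4! = 0.195127
  L_II = e^(−5.2)·5.2^4/4! = 0.168063
  L_III = e^(−11.4)·11.4^4/4! = 0.00787864
  L_IV = e^(−11.6)·11.6^4/4! = 0.0069152
0.00152134 / 0.0168063 ≈ 0.091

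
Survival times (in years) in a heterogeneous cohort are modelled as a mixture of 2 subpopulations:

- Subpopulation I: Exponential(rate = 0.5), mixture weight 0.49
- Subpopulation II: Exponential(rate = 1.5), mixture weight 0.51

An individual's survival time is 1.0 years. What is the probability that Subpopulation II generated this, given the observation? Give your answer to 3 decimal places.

0.535

By Bayes' theorem, P(k | x) = π_k f_k(x) / Σ_j π_j f_j(x).
Component likelihoods at x = 1.0 years:
  f_I = 0.303265
  f_II = 0.334695
Unnormalised posteriors:
  π_I·f_I = 0.49 × 0.303265 = 0.1486
  π_II·f_II = 0.51 × 0.334695 = 0.170695
Evidence: 0.1486 + 0.170695 = 0.319295
P(Subpopulation II | 1.0 years) = 0.170695 / 0.319295 ≈ 0.535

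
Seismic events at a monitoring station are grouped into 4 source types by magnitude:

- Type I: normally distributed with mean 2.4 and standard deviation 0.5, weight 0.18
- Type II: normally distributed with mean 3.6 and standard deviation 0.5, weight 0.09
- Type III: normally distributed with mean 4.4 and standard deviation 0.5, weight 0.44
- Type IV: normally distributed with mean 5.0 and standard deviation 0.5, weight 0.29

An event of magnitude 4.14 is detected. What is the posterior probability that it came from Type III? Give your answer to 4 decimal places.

0.7671

Posterior ∝ prior × likelihood, so P(k | x) ∝ π_k f_k(x); normalise over all components.
Component likelihoods at x = 4.14:
  f_I = (1/(0.5·√(2π)))·exp(−(4.14−2.4)²/(2·0.5²)) = 0.797885·exp(-6.05520) = 0.00187154
  f_II = (1/(0.5·√(2π)))·exp(−(4.14−3.6)²/(2·0.5²)) = 0.797885·exp(-0.58320) = 0.445307
  f_III = (1/(0.5·√(2π)))·exp(−(4.14−4.4)²/(2·0.5²)) = 0.797885·exp(-0.13520) = 0.696985
  f_IV = (1/(0.5·√(2π)))·exp(−(4.14−5.0)²/(2·0.5²)) = 0.797885·exp(-1.47920) = 0.181774
Multiply by the mixture weights:
  π_I·f_I = 0.18 × 0.00187154 = 0.000336878
  π_II·f_II = 0.09 × 0.445307 = 0.0400776
  π_III·f_III = 0.44 × 0.696985 = 0.306673
  π_IV·f_IV = 0.29 × 0.181774 = 0.0527144
Marginal: 0.000336878 + 0.0400776 + 0.306673 + 0.0527144 = 0.399802
P(Type III | 4.14) ≈ 0.7671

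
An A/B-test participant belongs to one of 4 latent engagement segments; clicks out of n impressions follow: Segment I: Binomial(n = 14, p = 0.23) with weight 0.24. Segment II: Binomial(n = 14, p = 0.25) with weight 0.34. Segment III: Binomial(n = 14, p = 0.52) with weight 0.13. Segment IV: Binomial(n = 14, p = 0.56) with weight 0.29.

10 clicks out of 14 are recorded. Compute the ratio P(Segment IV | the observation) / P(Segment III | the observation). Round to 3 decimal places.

3.305

Posterior odds = (w_i f_i(x)) / (w_j f_j(x)); the normalising sum cancels.
Component likelihoods at x = 10 clicks out of 14:
  f_I = C(14,10)·0.23^10·0.77^4 = 1001·4.14265e-07·0.35153 = 0.000145772
  f_II = C(14,10)·0.25^10·0.75^4 = 1001·9.53674e-07·0.316406 = 0.00030205
  f_III = C(14,10)·0.52^10·0.48^4 = 1001·0.00144555·0.0530842 = 0.0768126
  f_IV = C(14,10)·0.56^10·0.44^4 = 1001·0.00303305·0.037481 = 0.113795
Odds = (0.29/0.13) × (0.113795/0.0768126) = 2.23077 × 1.48147 ≈ 3.305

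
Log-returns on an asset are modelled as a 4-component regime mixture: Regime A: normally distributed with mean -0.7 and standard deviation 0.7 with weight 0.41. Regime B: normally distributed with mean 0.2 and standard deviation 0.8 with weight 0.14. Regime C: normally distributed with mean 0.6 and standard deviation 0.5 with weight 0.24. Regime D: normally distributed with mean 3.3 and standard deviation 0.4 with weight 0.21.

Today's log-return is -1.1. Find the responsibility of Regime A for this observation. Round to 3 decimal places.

Posterior ∝ prior × likelihood, so P(k | x) ∝ P(Z=k) f_k(x); normalise over all components.
Component likelihoods at x = -1.1:
  f_A = 0.484068
  f_B = 0.133173
  f_C = 0.00246444
  f_D = 5.29705e-27
Prior × likelihood for each component:
  P(Z=A)·f_A = 0.41 × 0.484068 = 0.198468
  P(Z=B)·f_B = 0.14 × 0.133173 = 0.0186442
  P(Z=C)·f_C = 0.24 × 0.00246444 = 0.000591465
  P(Z=D)·f_D = 0.21 × 5.29705e-27 = 1.11238e-27
Normaliser: 0.198468 + 0.0186442 + 0.000591465 + 1.11238e-27 = 0.217704
Responsibility of Regime A: 0.198468 / 0.217704 ≈ 0.912

0.912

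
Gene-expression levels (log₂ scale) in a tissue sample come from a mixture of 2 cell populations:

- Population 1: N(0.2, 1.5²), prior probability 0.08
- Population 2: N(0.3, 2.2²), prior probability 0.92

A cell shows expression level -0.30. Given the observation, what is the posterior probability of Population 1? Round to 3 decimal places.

P(component k | x) = π_k·f_k(x) / marginal(x), where marginal(x) = Σ_j π_j·f_j(x).
Evaluate each component's likelihood at the observed value:
  L_1 = 0.251589
  L_2 = 0.174717
Multiply by the mixture weights:
  π_1·L_1 = 0.08 × 0.251589 = 0.0201271
  π_2·L_2 = 0.92 × 0.174717 = 0.16074
Normaliser: 0.0201271 + 0.16074 = 0.180867
P(Population 1 | data) ≈ 0.111

0.111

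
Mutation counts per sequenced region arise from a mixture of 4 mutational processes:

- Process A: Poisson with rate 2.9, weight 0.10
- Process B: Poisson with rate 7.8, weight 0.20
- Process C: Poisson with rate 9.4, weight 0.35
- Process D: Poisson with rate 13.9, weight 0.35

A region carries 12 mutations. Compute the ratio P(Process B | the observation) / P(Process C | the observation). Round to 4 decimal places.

Since P(k|x) ∝ π_k f_k(x), the posterior odds are π_i f_i(x) / (π_j f_j(x)).
Poisson probabilities:
  p_A = e^(−2.9)·2.9^12/12! = 4.06429e-05
  p_B = e^(−7.8)·7.8^12/12! = 0.0433812
  p_C = e^(−9.4)·9.4^12/12! = 0.0821919
  p_D = e^(−13.9)·13.9^12/12! = 0.0998039
Posterior odds = (π_B·p_B) / (π_C·p_C) = (0.20·0.0433812) / (0.35·0.0821919) = 0.00867623 / 0.0287672 ≈ 0.3016

0.3016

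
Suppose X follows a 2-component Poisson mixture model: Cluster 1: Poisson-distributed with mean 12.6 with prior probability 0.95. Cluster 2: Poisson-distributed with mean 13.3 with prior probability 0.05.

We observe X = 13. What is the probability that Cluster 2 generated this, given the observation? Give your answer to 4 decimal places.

The responsibility of component k is P(Z=k) f_k(x) divided by Σ_j P(Z=j) f_j(x).
Component likelihoods at x = 13:
  f_1 = e^(−12.6)·12.6^13/13! = 0.109251
  f_2 = e^(−13.3)·13.3^13/13! = 0.109566
Unnormalised posteriors:
  P(Z=1)·f_1 = 0.95 × 0.109251 = 0.103789
  P(Z=2)·f_2 = 0.05 × 0.109566 = 0.00547828
Denominator: 0.103789 + 0.00547828 = 0.109267
P(Cluster 2 | data) ≈ 0.0501

0.0501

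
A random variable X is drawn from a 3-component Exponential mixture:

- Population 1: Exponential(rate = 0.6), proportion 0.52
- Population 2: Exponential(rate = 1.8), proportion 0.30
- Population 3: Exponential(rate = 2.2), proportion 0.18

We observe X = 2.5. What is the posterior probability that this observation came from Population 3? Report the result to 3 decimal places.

The responsibility of component k is π_k f_k(x) divided by Σ_j π_j f_j(x).
Exponential densities:
  L_1 = 0.133878
  L_2 = 0.0199962
  L_3 = 0.0089909
Multiply by the mixture weights:
  π_1·L_1 = 0.52 × 0.133878 = 0.0696166
  π_2·L_2 = 0.30 × 0.0199962 = 0.00599886
  π_3·L_3 = 0.18 × 0.0089909 = 0.00161836
Denominator: 0.0696166 + 0.00599886 + 0.00161836 = 0.0772338
Responsibility of Population 3: 0.00161836 / 0.0772338 ≈ 0.021

0.021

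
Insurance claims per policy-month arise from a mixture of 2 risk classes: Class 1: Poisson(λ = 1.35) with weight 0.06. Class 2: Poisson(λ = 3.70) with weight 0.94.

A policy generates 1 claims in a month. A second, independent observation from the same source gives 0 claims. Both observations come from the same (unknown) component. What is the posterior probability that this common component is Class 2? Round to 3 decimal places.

0.281

Apply Bayes' rule: the posterior for each component is proportional to its prior times its likelihood at x.
Since both observations come from the same component, the likelihood for component k is f_k(x₁)·f_k(x₂).
  f_1 = [0.349974] × [0.25924] = 0.0907274
  f_2 = [0.091477] × [0.0247235] = 0.00226164
Unnormalised posteriors:
  π_1·f_1 = 0.06 × 0.0907274 = 0.00544365
  π_2·f_2 = 0.94 × 0.00226164 = 0.00212594
Evidence: 0.00544365 + 0.00212594 = 0.00756958
P(Class 2 | x) ≈ 0.281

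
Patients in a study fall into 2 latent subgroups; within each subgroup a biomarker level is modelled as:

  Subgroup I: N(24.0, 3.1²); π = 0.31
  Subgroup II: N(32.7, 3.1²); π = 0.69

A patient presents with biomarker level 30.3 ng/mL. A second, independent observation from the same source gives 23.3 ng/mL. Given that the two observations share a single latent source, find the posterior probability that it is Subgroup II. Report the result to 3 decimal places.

Apply Bayes' rule: the posterior for each component is proportional to its prior times its likelihood at x.
Since both observations come from the same component, the likelihood for component k is f_k(x₁)·f_k(x₂).
  f_I = [(1/(3.1·√(2π)))·exp(−(30.3−24.0)²/(2·3.1²)) = 0.128691·exp(-2.06504) = 0.0163198] × [0.125452] = 0.00204734
  f_II = [(1/(3.1·√(2π)))·exp(−(30.3−32.7)²/(2·3.1²)) = 0.128691·exp(-0.29969) = 0.0953664] × [0.00129709] = 0.000123698
Weight by the priors:
  P(Z=I)·f_I = 0.31 × 0.00204734 = 0.000634677
  P(Z=II)·f_II = 0.69 × 0.000123698 = 8.53519e-05
Sum: 0.000634677 + 8.53519e-05 = 0.000720029
Responsibility of Subgroup II: 8.53519e-05 / 0.000720029 ≈ 0.119

0.119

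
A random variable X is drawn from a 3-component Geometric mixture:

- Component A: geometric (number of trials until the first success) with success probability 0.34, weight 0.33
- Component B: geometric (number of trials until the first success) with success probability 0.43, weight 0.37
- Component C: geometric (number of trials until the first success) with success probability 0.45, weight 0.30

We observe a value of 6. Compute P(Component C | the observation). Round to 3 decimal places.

0.223

Apply Bayes' rule: the posterior for each component is proportional to its prior times its likelihood at x.
Geometric probabilities:
  p_A = 0.0425793
  p_B = 0.0258728
  p_C = 0.0226478
Unnormalised posteriors:
  π_A·p_A = 0.33 × 0.0425793 = 0.0140512
  π_B·p_B = 0.37 × 0.0258728 = 0.00957292
  π_C·p_C = 0.30 × 0.0226478 = 0.00679434
Evidence: 0.0140512 + 0.00957292 + 0.00679434 = 0.0304184
So the posterior for Component C is 0.00679434 / 0.0304184 ≈ 0.223.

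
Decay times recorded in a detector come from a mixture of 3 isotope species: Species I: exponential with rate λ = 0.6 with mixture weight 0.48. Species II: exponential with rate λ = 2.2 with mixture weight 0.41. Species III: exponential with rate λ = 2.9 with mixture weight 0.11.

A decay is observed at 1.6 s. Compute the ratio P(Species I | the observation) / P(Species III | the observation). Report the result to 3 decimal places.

Only the two components matter; the odds are (w_i f_i(x)) / (w_j f_j(x)).
Component likelihoods at x = 1.6 s:
  f_I = 0.6·e^(−0.6·1.6) = 0.6·e^(−0.9600) = 0.229736
  f_II = 2.2·e^(−2.2·1.6) = 2.2·e^(−3.5200) = 0.0651188
  f_III = 2.9·e^(−2.9·1.6) = 2.9·e^(−4.6400) = 0.0280073
Odds = (0.48/0.11) × (0.229736/0.0280073) = 4.36364 × 8.2027 ≈ 35.794

35.794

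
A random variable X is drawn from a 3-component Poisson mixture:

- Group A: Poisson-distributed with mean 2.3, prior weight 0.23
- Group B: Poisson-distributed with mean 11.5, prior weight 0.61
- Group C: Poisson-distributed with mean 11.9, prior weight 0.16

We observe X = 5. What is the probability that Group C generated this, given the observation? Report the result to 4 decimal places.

0.0868

By Bayes' theorem, P(k | x) = π_k f_k(x) / Σ_j π_j f_j(x).
Evaluate each component's likelihood at the observed value:
  f_A = e^(−2.3)·2.3^5/5! = 0.053775
  f_B = e^(−11.5)·11.5^5/5! = 0.0169794
  f_C = e^(−11.9)·11.9^5/5! = 0.0135036
Multiply by the mixture weights:
  π_A·f_A = 0.23 × 0.053775 = 0.0123683
  π_B·f_B = 0.61 × 0.0169794 = 0.0103574
  π_C·f_C = 0.16 × 0.0135036 = 0.00216057
Evidence: 0.0123683 + 0.0103574 + 0.00216057 = 0.0248862
Responsibility of Group C: 0.00216057 / 0.0248862 ≈ 0.0868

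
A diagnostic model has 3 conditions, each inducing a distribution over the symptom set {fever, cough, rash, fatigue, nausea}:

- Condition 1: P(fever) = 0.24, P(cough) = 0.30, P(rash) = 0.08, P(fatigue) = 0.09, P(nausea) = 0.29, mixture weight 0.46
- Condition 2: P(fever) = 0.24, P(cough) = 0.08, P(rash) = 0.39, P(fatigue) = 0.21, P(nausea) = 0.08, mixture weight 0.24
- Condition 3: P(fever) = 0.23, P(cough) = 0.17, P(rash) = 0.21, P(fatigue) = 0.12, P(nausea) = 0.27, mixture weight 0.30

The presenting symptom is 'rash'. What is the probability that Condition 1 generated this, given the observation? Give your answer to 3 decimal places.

Apply Bayes' rule: the posterior for each component is proportional to its prior times its likelihood at x.
Categorical probabilities:
  p_1 = P(rash | comp) = 0.08
  p_2 = P(rash | comp) = 0.39
  p_3 = P(rash | comp) = 0.21
Unnormalised posteriors:
  π_1·p_1 = 0.46 × 0.08 = 0.0368
  π_2·p_2 = 0.24 × 0.39 = 0.0936
  π_3·p_3 = 0.30 × 0.21 = 0.063
Evidence: 0.0368 + 0.0936 + 0.063 = 0.1934
P(Condition 1 | x) = 0.0368 / 0.1934 ≈ 0.190

0.190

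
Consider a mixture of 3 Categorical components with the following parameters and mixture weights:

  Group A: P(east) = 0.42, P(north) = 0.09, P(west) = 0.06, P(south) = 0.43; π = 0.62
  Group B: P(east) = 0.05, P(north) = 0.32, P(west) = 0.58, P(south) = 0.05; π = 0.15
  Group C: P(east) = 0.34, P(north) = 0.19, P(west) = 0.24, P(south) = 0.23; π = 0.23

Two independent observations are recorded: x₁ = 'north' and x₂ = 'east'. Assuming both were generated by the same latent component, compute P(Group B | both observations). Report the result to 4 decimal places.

P(component k | x) = w_k·f_k(x) / marginal(x), where marginal(x) = Σ_j w_j·f_j(x).
Since both observations come from the same component, the likelihood for component k is f_k(x₁)·f_k(x₂).
  L_A = [P(north | comp) = 0.09] × [0.42] = 0.0378
  L_B = [P(north | comp) = 0.32] × [0.05] = 0.016
  L_C = [P(north | comp) = 0.19] × [0.34] = 0.0646
Unnormalised posteriors:
  w_A·L_A = 0.62 × 0.0378 = 0.023436
  w_B·L_B = 0.15 × 0.016 = 0.0024
  w_C·L_C = 0.23 × 0.0646 = 0.014858
Normaliser: 0.023436 + 0.0024 + 0.014858 = 0.040694
P(Group B | x) = 0.0024 / 0.040694 ≈ 0.0590

0.0590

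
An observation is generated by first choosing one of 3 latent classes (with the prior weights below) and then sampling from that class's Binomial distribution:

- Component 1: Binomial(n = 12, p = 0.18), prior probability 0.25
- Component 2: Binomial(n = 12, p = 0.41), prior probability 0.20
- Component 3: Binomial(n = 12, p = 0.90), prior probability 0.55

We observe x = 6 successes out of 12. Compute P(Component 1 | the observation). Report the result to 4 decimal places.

0.0602

Posterior ∝ prior × likelihood, so P(k | x) ∝ w_k f_k(x); normalise over all components.
Binomial probabilities:
  L_1 = 0.00955411
  L_2 = 0.185134
  L_3 = 0.000491051
Weight by the priors:
  w_1·L_1 = 0.25 × 0.00955411 = 0.00238853
  w_2·L_2 = 0.20 × 0.185134 = 0.0370269
  w_3·L_3 = 0.55 × 0.000491051 = 0.000270078
Evidence: 0.00238853 + 0.0370269 + 0.000270078 = 0.0396855
P(Component 1 | x) = 0.00238853 / 0.0396855 ≈ 0.0602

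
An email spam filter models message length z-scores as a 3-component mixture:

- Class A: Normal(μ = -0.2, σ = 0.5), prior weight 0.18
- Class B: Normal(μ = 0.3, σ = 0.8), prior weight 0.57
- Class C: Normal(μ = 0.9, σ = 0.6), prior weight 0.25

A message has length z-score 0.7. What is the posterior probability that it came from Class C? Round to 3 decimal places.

Apply Bayes' rule: the posterior for each component is proportional to its prior times its likelihood at x.
Normal densities:
  p_A = 0.1579
  p_B = 0.440082
  p_C = 0.628972
Multiply by the mixture weights:
  w_A·p_A = 0.18 × 0.1579 = 0.0284221
  w_B·p_B = 0.57 × 0.440082 = 0.250847
  w_C·p_C = 0.25 × 0.628972 = 0.157243
Marginal: 0.0284221 + 0.250847 + 0.157243 = 0.436512
P(Class C | x) ≈ 0.360

0.360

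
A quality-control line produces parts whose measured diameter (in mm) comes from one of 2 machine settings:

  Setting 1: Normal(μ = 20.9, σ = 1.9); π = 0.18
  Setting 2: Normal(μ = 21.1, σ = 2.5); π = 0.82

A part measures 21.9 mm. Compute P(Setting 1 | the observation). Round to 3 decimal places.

Posterior ∝ prior × likelihood, so P(k | x) ∝ P(Z=k) f_k(x); normalise over all components.
Normal densities:
  p_1 = 0.182812
  p_2 = 0.151612
Unnormalised posteriors:
  P(Z=1)·p_1 = 0.18 × 0.182812 = 0.0329062
  P(Z=2)·p_2 = 0.82 × 0.151612 = 0.124322
Sum: 0.0329062 + 0.124322 = 0.157228
So the posterior for Setting 1 is 0.0329062 / 0.157228 ≈ 0.209.

0.209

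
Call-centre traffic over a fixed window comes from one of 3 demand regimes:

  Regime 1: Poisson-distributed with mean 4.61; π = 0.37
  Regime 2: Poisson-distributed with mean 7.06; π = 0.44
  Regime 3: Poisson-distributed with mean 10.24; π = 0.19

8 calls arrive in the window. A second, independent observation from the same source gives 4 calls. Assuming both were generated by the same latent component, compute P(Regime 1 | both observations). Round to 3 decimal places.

By Bayes' theorem, P(k | x) = w_k f_k(x) / Σ_j w_j f_j(x).
Since both observations come from the same component, the likelihood for component k is f_k(x₁)·f_k(x₂).
  p_1 = [0.0503488] × [0.187282] = 0.0094294
  p_2 = [0.131461] × [0.0888973] = 0.0116866
  p_3 = [0.107079] × [0.0163611] = 0.00175193
Weight by the priors:
  w_1·p_1 = 0.37 × 0.0094294 = 0.00348888
  w_2·p_2 = 0.44 × 0.0116866 = 0.00514208
  w_3·p_3 = 0.19 × 0.00175193 = 0.000332867
Marginal: 0.00348888 + 0.00514208 + 0.000332867 = 0.00896383
P(Regime 1 | data) ≈ 0.389

0.389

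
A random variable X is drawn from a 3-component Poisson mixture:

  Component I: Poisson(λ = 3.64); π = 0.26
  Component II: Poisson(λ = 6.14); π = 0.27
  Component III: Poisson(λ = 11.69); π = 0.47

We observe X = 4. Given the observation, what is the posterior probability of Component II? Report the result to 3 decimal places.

0.394

Apply Bayes' rule: the posterior for each component is proportional to its prior times its likelihood at x.
Poisson probabilities:
  f_I = 0.192027
  f_II = 0.127613
  f_III = 0.00651845
Weight by the priors:
  w_I·f_I = 0.26 × 0.192027 = 0.049927
  w_II·f_II = 0.27 × 0.127613 = 0.0344554
  w_III·f_III = 0.47 × 0.00651845 = 0.00306367
Normaliser: 0.049927 + 0.0344554 + 0.00306367 = 0.0874461
P(Component II | x) ≈ 0.394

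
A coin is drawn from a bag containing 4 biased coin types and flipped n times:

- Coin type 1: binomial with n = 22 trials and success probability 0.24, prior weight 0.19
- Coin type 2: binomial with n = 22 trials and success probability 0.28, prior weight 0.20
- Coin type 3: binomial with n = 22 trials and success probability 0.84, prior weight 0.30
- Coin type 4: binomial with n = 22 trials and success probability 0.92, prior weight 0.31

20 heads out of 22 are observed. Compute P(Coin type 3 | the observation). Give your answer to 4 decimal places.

By Bayes' theorem, P(k | x) = P(Z=k) f_k(x) / Σ_j P(Z=j) f_j(x).
Evaluate each component's likelihood at the observed value:
  p_1 = C(22,20)·0.24^20·0.76^2 = 231·4.01999e-13·0.5776 = 5.36369e-11
  p_2 = C(22,20)·0.28^20·0.72^2 = 231·8.77325e-12·0.5184 = 1.0506e-09
  p_3 = C(22,20)·0.84^20·0.16^2 = 231·0.0305904·0.0256 = 0.1809
  p_4 = C(22,20)·0.92^20·0.08^2 = 231·0.188693·0.0064 = 0.278964
Weight by the priors:
  P(Z=1)·p_1 = 0.19 × 5.36369e-11 = 1.0191e-11
  P(Z=2)·p_2 = 0.20 × 1.0506e-09 = 2.1012e-10
  P(Z=3)·p_3 = 0.30 × 0.1809 = 0.0542699
  P(Z=4)·p_4 = 0.31 × 0.278964 = 0.0864789
Marginal: 1.0191e-11 + 2.1012e-10 + 0.0542699 + 0.0864789 = 0.140749
Responsibility of Coin type 3: 0.0542699 / 0.140749 ≈ 0.3856

0.3856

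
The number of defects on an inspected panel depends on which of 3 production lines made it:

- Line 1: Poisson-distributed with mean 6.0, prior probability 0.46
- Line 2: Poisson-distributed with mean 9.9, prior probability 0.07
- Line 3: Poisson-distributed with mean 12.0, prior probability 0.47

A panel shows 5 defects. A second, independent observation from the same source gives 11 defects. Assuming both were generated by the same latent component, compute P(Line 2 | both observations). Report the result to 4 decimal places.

The responsibility of component k is π_k f_k(x) divided by Σ_j π_j f_j(x).
Since both observations come from the same component, the likelihood for component k is f_k(x₁)·f_k(x₂).
  p_1 = [e^(−6.0)·6.0^5/5! = 0.160623] × [0.022529] = 0.00361867
  p_2 = [e^(−9.9)·9.9^5/5! = 0.039763] × [0.112542] = 0.00447502
  p_3 = [e^(−12.0)·12.0^5/5! = 0.0127406] × [0.114368] = 0.00145712
Multiply by the mixture weights:
  π_1·p_1 = 0.46 × 0.00361867 = 0.00166459
  π_2·p_2 = 0.07 × 0.00447502 = 0.000313252
  π_3·p_3 = 0.47 × 0.00145712 = 0.000684847
Evidence: 0.00166459 + 0.000313252 + 0.000684847 = 0.00266269
P(Line 2 | x₁,x₂) = 0.000313252 / 0.00266269 ≈ 0.1176

0.1176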